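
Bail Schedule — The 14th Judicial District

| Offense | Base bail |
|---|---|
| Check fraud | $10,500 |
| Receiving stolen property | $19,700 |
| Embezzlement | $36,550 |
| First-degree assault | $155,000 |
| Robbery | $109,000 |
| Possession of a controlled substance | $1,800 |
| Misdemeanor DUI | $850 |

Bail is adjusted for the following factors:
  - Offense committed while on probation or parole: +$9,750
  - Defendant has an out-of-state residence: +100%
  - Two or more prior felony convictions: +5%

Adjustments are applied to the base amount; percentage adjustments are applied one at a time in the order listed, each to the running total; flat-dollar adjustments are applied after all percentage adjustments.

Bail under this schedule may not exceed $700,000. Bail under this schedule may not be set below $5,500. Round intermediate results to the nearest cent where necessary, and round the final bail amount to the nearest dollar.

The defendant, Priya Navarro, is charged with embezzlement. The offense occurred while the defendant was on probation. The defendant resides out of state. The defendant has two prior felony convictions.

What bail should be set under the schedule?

$86,505

Base amounts from the schedule: embezzlement $36,550.
Single charge. Combined base = $36,550.
Defendant has an out-of-state residence (+100%): $36,550 × 2 = $73,100.
Two or more prior felony convictions (+5%): $73,100 × 1.05 = $76,755.
Offense committed while on probation or parole (+$9,750 flat): $76,755 + $9,750 = $86,505.
$86,505 is within the $700,000 maximum.
$86,505 is at or above the $5,500 minimum.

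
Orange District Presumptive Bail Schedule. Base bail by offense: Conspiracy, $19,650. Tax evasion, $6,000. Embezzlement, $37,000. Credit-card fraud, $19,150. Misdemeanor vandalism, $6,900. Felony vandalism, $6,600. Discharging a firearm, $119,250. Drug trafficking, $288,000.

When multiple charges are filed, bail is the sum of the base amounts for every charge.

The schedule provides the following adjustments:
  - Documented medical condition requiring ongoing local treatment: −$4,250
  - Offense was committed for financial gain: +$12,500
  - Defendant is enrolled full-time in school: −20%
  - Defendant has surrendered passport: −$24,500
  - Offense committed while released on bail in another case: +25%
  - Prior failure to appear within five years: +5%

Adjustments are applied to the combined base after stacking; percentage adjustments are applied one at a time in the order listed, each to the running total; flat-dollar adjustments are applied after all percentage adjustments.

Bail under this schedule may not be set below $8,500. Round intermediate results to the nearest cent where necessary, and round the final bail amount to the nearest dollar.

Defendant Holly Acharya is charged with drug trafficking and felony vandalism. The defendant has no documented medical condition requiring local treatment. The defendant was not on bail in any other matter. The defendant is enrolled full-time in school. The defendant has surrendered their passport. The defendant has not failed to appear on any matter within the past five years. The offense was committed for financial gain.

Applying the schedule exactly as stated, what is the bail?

$223,680

Base amounts from the schedule: drug trafficking $288,000; felony vandalism $6,600.
Stacking rule: sum of all bases. $288,000 + $6,600 = $294,600.
Defendant is enrolled full-time in school (−20%): $294,600 × 0.8 = $235,680.
Offense was committed for financial gain (+$12,500 flat): $235,680 + $12,500 = $248,180.
Defendant has surrendered passport (−$24,500 flat): $248,180 − $24,500 = $223,680.
$223,680 is at or above the $8,500 minimum.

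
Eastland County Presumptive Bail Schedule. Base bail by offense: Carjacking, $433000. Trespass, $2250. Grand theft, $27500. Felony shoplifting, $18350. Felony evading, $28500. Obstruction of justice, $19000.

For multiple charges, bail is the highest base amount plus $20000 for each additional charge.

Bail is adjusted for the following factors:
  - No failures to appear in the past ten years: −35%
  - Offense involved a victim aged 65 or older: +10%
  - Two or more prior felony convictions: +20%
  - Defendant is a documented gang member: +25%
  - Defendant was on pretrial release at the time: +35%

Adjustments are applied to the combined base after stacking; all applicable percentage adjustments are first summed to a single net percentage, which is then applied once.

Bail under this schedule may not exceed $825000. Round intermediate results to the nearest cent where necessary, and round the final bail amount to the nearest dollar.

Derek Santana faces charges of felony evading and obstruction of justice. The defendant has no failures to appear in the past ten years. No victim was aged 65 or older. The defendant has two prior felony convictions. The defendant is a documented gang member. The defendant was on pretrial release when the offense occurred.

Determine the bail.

$70325

Base amounts from the schedule: felony evading $28500; obstruction of justice $19000.
Stacking rule: highest base plus $20000 per additional charge. Highest is felony evading at $28500; 1 additional charge → +$20000. Combined base = $48500.
Net percentage adjustment: −35% +20% +25% +35% = +45%. $48500 × 1.45 = $70325.
$70325 is within the $825000 maximum.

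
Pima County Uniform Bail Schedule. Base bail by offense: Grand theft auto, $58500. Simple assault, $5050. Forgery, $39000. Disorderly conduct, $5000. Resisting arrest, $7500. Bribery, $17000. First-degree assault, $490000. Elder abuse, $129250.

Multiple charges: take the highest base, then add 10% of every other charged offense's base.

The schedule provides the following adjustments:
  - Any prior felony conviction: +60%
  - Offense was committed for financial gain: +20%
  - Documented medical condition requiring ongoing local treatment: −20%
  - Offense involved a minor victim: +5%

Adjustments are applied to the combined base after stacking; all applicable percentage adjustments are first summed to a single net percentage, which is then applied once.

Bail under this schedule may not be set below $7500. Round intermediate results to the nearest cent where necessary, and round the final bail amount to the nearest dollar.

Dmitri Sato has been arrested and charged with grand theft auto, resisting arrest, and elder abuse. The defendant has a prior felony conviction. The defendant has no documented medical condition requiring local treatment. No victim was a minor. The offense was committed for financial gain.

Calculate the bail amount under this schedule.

$244530

Base amounts from the schedule: grand theft auto $58500; resisting arrest $7500; elder abuse $129250.
Stacking rule: highest base plus 10% of each additional charge. Highest is elder abuse at $129250. Additional: $58500 × 10% = $5850; $7500 × 10% = $750. Combined base = $129250 + $6600 = $135850.
Net percentage adjustment: +60% +20% = +80%. $135850 × 1.8 = $244530.
$244530 is at or above the $7500 minimum.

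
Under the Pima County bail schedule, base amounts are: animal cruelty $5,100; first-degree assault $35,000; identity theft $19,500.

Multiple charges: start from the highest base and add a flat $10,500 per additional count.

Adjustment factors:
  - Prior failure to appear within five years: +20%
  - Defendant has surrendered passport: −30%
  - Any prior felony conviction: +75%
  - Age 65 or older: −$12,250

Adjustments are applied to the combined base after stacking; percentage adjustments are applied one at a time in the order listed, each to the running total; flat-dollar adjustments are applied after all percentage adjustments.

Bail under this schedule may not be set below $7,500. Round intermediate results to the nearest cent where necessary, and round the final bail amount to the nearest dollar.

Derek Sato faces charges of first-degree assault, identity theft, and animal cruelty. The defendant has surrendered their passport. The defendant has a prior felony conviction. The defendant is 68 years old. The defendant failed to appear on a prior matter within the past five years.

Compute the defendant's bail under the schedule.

$70,070

Base amounts from the schedule: first-degree assault $35,000; identity theft $19,500; animal cruelty $5,100.
Stacking rule: highest base plus $10,500 per additional charge. Highest is first-degree assault at $35,000; 2 additional charges → +$21,000. Combined base = $56,000.
Prior failure to appear within five years (+20%): $56,000 × 1.2 = $67,200.
Defendant has surrendered passport (−30%): $67,200 × 0.7 = $47,040.
Any prior felony conviction (+75%): $47,040 × 1.75 = $82,320.
Age 65 or older (−$12,250 flat): $82,320 − $12,250 = $70,070.
$70,070 is at or above the $7,500 minimum.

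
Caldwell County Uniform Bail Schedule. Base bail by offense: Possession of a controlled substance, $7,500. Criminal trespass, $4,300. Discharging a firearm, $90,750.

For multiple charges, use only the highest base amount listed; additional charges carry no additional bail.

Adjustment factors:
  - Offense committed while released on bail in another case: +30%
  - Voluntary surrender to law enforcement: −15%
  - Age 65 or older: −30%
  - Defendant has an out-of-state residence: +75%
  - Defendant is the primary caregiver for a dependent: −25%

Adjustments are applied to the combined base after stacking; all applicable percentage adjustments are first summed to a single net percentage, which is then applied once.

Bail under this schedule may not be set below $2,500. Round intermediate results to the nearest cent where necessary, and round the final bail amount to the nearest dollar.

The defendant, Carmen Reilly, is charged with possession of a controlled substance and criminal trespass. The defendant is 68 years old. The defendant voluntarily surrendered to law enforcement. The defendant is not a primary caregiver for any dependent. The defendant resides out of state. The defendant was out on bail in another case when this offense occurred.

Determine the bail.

$12,000

Base amounts from the schedule: possession of a controlled substance $7,500; criminal trespass $4,300.
Stacking rule: use the highest base only. Highest is possession of a controlled substance at $7,500. Combined base = $7,500.
Net percentage adjustment: +30% −15% −30% +75% = +60%. $7,500 × 1.6 = $12,000.
$12,000 is at or above the $2,500 minimum.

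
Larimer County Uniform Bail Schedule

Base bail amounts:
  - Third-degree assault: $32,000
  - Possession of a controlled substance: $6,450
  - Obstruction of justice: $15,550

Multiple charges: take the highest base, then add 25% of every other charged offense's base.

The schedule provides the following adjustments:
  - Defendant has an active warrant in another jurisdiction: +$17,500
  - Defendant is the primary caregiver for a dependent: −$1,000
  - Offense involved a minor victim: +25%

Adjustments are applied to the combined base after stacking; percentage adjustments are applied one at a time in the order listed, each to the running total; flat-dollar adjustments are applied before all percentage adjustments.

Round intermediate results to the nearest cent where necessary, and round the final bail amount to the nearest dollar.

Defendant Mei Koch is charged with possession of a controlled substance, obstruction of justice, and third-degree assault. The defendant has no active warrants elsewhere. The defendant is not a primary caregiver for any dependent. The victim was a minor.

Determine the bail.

Base amounts from the schedule: possession of a controlled substance $6,450; obstruction of justice $15,550; third-degree assault $32,000.
Stacking rule: highest base plus 25% of each additional charge. Highest is third-degree assault at $32,000. Additional: $6,450 × 25% = $1,612.50; $15,550 × 25% = $3,887.50. Combined base = $32,000 + $5,500 = $37,500.
Offense involved a minor victim (+25%): $37,500 × 1.25 = $46,875.

$46,875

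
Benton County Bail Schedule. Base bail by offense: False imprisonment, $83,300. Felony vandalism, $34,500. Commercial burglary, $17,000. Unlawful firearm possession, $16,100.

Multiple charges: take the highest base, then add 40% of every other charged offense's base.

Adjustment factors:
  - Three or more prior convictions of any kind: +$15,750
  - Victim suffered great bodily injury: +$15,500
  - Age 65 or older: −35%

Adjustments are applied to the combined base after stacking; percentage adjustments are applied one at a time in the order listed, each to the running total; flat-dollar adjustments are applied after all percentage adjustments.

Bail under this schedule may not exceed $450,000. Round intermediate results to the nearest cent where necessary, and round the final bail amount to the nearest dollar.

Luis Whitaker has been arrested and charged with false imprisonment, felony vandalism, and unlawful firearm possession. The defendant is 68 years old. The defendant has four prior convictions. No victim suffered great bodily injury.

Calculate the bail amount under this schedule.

$83,051

Base amounts from the schedule: false imprisonment $83,300; felony vandalism $34,500; unlawful firearm possession $16,100.
Stacking rule: highest base plus 40% of each additional charge. Highest is false imprisonment at $83,300. Additional: $34,500 × 40% = $13,800; $16,100 × 40% = $6,440. Combined base = $83,300 + $20,240 = $103,540.
Age 65 or older (−35%): $103,540 × 0.65 = $67,301.
Three or more prior convictions of any kind (+$15,750 flat): $67,301 + $15,750 = $83,051.
$83,051 is within the $450,000 maximum.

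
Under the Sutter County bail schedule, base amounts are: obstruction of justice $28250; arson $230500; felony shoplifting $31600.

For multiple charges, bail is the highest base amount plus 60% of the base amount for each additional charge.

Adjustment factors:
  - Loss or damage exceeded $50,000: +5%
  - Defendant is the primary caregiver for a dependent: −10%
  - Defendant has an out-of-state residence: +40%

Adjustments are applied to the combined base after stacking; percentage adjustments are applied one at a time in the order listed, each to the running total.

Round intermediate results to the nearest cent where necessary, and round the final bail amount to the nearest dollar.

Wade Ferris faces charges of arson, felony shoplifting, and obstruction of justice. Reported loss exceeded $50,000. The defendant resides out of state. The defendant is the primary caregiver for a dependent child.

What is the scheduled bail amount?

$352460

Base amounts from the schedule: arson $230500; felony shoplifting $31600; obstruction of justice $28250.
Stacking rule: highest base plus 60% of each additional charge. Highest is arson at $230500. Additional: $31600 × 60% = $18960; $28250 × 60% = $16950. Combined base = $230500 + $35910 = $266410.
Loss or damage exceeded $50,000 (+5%): $266410 × 1.05 = $279730.50.
Defendant is the primary caregiver for a dependent (−10%): $279730.50 × 0.9 = $251757.45.
Defendant has an out-of-state residence (+40%): $251757.45 × 1.4 = $352460.43.
Rounded to the nearest dollar: $352460.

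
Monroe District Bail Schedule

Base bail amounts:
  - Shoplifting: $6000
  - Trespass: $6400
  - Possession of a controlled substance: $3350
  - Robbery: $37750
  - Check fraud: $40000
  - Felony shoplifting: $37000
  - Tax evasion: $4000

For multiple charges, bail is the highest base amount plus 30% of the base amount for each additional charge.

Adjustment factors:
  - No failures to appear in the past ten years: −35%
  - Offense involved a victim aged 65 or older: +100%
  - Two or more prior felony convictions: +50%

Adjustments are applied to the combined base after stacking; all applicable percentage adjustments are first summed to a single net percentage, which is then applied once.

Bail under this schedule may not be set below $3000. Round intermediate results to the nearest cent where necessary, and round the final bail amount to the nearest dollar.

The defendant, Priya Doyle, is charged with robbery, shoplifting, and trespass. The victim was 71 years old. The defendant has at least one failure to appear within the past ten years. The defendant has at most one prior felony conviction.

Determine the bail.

Base amounts from the schedule: robbery $37750; shoplifting $6000; trespass $6400.
Stacking rule: highest base plus 30% of each additional charge. Highest is robbery at $37750. Additional: $6000 × 30% = $1800; $6400 × 30% = $1920. Combined base = $37750 + $3720 = $41470.
Offense involved a victim aged 65 or older (+100%): $41470 × 2 = $82940.
$82940 is at or above the $3000 minimum.

$82940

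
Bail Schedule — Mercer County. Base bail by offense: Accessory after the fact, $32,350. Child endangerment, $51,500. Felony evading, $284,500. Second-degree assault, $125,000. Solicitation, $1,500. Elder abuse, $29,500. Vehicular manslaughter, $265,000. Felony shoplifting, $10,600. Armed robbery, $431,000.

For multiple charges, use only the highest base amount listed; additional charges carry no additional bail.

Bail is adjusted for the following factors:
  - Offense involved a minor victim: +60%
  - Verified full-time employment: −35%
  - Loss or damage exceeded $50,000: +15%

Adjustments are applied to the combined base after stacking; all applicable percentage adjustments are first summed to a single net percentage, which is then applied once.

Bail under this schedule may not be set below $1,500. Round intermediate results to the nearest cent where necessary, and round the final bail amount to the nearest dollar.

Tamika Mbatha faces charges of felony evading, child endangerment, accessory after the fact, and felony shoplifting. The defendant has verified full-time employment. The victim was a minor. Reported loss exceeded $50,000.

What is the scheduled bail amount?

Base amounts from the schedule: felony evading $284,500; child endangerment $51,500; accessory after the fact $32,350; felony shoplifting $10,600.
Stacking rule: use the highest base only. Highest is felony evading at $284,500. Combined base = $284,500.
Net percentage adjustment: +60% −35% +15% = +40%. $284,500 × 1.4 = $398,300.
$398,300 is at or above the $1,500 minimum.

$398,300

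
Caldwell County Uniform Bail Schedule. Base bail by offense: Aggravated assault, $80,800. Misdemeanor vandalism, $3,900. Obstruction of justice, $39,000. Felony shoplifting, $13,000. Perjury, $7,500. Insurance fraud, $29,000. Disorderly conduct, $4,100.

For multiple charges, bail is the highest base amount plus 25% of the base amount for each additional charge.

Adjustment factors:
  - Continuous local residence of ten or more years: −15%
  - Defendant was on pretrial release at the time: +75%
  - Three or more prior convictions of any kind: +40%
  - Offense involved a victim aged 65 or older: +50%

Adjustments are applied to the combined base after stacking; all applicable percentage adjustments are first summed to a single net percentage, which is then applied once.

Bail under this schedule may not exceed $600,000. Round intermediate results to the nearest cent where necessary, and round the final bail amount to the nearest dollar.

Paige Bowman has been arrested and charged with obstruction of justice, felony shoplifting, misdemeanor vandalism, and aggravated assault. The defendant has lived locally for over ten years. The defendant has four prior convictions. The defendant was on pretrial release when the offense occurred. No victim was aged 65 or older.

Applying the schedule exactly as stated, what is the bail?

Base amounts from the schedule: obstruction of justice $39,000; felony shoplifting $13,000; misdemeanor vandalism $3,900; aggravated assault $80,800.
Stacking rule: highest base plus 25% of each additional charge. Highest is aggravated assault at $80,800. Additional: $39,000 × 25% = $9,750; $13,000 × 25% = $3,250; $3,900 × 25% = $975. Combined base = $80,800 + $13,975 = $94,775.
Net percentage adjustment: −15% +75% +40% = +100%. $94,775 × 2 = $189,550.
$189,550 is within the $600,000 maximum.

$189,550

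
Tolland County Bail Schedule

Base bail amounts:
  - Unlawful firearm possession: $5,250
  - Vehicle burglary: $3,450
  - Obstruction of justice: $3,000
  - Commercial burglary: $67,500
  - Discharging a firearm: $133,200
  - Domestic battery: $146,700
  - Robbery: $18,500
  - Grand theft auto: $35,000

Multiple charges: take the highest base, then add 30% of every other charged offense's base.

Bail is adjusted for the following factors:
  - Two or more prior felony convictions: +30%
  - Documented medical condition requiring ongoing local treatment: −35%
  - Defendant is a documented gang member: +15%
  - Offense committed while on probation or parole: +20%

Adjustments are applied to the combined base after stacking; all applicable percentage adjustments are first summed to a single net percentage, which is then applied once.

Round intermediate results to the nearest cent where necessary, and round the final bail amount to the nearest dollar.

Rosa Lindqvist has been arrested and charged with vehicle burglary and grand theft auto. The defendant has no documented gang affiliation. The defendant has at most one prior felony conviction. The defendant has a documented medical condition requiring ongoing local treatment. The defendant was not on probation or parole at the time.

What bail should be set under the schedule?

Base amounts from the schedule: vehicle burglary $3,450; grand theft auto $35,000.
Stacking rule: highest base plus 30% of each additional charge. Highest is grand theft auto at $35,000. Additional: $3,450 × 30% = $1,035. Combined base = $35,000 + $1,035 = $36,035.
Documented medical condition requiring ongoing local treatment (−35%): $36,035 × 0.65 = $23,422.75.
Rounded to the nearest dollar: $23,423.

$23,423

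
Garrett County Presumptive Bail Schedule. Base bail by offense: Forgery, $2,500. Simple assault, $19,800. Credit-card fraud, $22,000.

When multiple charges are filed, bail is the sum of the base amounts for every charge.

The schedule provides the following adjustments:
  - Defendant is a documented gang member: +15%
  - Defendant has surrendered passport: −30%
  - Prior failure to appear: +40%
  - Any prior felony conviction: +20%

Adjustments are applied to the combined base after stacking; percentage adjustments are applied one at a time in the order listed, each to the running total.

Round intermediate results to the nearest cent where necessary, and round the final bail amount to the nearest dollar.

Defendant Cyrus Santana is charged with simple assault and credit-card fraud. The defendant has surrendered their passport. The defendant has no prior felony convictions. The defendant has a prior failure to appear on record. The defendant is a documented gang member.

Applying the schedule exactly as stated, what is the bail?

$47,109

Base amounts from the schedule: simple assault $19,800; credit-card fraud $22,000.
Stacking rule: sum of all bases. $19,800 + $22,000 = $41,800.
Defendant is a documented gang member (+15%): $41,800 × 1.15 = $48,070.
Defendant has surrendered passport (−30%): $48,070 × 0.7 = $33,649.
Prior failure to appear (+40%): $33,649 × 1.4 = $47,108.60.
Rounded to the nearest dollar: $47,109.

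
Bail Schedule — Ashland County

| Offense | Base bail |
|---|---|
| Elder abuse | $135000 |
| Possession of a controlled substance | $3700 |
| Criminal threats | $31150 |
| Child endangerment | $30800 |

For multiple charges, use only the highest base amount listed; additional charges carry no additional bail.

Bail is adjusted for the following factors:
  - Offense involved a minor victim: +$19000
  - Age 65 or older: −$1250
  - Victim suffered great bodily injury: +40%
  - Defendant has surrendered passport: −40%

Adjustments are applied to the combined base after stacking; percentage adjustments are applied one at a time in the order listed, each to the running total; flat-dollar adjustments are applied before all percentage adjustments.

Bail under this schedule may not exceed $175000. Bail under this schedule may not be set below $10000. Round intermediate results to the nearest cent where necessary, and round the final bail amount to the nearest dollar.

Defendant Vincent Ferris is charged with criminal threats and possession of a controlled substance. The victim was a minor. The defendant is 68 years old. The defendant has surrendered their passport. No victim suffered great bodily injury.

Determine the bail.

$29340

Base amounts from the schedule: criminal threats $31150; possession of a controlled substance $3700.
Stacking rule: use the highest base only. Highest is criminal threats at $31150. Combined base = $31150.
Offense involved a minor victim (+$19000 flat): $31150 + $19000 = $50150.
Age 65 or older (−$1250 flat): $50150 − $1250 = $48900.
Defendant has surrendered passport (−40%): $48900 × 0.6 = $29340.
$29340 is within the $175000 maximum.
$29340 is at or above the $10000 minimum.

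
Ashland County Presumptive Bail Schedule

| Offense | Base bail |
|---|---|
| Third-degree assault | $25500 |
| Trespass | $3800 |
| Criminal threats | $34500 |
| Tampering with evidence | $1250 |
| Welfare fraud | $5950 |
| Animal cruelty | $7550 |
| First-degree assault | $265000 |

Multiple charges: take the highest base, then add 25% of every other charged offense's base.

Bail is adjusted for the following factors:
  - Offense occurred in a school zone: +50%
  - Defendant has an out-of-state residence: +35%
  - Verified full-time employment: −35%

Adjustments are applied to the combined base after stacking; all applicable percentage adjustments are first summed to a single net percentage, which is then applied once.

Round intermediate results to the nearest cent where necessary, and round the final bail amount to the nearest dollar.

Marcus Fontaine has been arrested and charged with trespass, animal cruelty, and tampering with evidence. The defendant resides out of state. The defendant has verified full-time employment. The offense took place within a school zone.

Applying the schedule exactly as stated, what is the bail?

$13219

Base amounts from the schedule: trespass $3800; animal cruelty $7550; tampering with evidence $1250.
Stacking rule: highest base plus 25% of each additional charge. Highest is animal cruelty at $7550. Additional: $3800 × 25% = $950; $1250 × 25% = $312.50. Combined base = $7550 + $1262.50 = $8812.50.
Net percentage adjustment: +50% +35% −35% = +50%. $8812.50 × 1.5 = $13218.75.
Rounded to the nearest dollar: $13219.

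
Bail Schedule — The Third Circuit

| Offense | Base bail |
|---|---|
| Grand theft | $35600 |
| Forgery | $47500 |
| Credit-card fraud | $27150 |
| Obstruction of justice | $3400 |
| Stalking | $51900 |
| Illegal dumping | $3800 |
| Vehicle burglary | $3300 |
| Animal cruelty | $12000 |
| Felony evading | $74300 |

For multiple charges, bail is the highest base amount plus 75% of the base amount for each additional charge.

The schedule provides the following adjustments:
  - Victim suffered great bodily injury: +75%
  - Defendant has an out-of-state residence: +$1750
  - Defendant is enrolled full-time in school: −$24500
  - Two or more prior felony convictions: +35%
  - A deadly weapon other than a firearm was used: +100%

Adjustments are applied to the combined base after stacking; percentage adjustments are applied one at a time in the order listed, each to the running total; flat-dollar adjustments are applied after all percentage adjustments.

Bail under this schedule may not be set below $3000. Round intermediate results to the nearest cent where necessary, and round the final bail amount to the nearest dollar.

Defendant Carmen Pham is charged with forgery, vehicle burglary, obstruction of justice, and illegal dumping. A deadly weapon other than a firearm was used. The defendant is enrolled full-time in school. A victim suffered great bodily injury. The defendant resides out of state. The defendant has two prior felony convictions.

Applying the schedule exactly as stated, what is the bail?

$238897

Base amounts from the schedule: forgery $47500; vehicle burglary $3300; obstruction of justice $3400; illegal dumping $3800.
Stacking rule: highest base plus 75% of each additional charge. Highest is forgery at $47500. Additional: $3300 × 75% = $2475; $3400 × 75% = $2550; $3800 × 75% = $2850. Combined base = $47500 + $7875 = $55375.
Victim suffered great bodily injury (+75%): $55375 × 1.75 = $96906.25.
Two or more prior felony convictions (+35%): $96906.25 × 1.35 = $130823.44.
A deadly weapon other than a firearm was used (+100%): $130823.44 × 2 = $261646.88.
Defendant has an out-of-state residence (+$1750 flat): $261646.88 + $1750 = $263396.88.
Defendant is enrolled full-time in school (−$24500 flat): $263396.88 − $24500 = $238896.88.
$238896.88 is at or above the $3000 minimum.
Rounded to the nearest dollar: $238897.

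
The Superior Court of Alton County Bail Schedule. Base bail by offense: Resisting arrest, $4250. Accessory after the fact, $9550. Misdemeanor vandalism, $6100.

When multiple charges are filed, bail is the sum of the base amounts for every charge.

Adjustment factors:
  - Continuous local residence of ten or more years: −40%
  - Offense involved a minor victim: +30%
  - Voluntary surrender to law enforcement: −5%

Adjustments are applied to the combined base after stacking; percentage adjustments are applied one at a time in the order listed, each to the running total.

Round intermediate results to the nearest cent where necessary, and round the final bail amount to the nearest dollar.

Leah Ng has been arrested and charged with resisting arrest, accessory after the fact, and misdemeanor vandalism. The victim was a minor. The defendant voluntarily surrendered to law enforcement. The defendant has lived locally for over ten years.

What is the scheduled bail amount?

$14746

Base amounts from the schedule: resisting arrest $4250; accessory after the fact $9550; misdemeanor vandalism $6100.
Stacking rule: sum of all bases. $4250 + $9550 + $6100 = $19900.
Continuous local residence of ten or more years (−40%): $19900 × 0.6 = $11940.
Offense involved a minor victim (+30%): $11940 × 1.3 = $15522.
Voluntary surrender to law enforcement (−5%): $15522 × 0.95 = $14745.90.
Rounded to the nearest dollar: $14746.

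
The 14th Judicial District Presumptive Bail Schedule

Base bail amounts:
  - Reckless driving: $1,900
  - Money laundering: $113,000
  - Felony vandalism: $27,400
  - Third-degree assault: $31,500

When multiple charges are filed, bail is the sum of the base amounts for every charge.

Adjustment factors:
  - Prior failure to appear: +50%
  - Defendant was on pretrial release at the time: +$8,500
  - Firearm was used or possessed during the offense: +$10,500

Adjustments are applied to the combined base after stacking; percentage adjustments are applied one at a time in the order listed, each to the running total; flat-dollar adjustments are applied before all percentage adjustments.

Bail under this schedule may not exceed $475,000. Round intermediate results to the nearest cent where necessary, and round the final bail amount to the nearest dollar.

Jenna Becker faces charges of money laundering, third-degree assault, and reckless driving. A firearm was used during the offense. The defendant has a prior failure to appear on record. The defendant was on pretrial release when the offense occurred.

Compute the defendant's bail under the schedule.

$248,100

Base amounts from the schedule: money laundering $113,000; third-degree assault $31,500; reckless driving $1,900.
Stacking rule: sum of all bases. $113,000 + $31,500 + $1,900 = $146,400.
Defendant was on pretrial release at the time (+$8,500 flat): $146,400 + $8,500 = $154,900.
Firearm was used or possessed during the offense (+$10,500 flat): $154,900 + $10,500 = $165,400.
Prior failure to appear (+50%): $165,400 × 1.5 = $248,100.
$248,100 is within the $475,000 maximum.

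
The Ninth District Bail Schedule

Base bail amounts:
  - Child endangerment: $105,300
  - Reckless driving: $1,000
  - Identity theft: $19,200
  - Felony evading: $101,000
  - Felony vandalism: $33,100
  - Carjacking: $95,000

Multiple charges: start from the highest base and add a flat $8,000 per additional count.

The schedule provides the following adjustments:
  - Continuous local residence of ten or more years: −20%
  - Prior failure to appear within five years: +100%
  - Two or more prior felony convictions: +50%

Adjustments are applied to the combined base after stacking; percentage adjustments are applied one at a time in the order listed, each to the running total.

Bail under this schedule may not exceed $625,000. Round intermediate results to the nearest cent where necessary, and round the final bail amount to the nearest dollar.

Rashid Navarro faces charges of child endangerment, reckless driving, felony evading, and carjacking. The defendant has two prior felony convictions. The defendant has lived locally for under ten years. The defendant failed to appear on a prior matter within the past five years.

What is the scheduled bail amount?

Base amounts from the schedule: child endangerment $105,300; reckless driving $1,000; felony evading $101,000; carjacking $95,000.
Stacking rule: highest base plus $8,000 per additional charge. Highest is child endangerment at $105,300; 3 additional charges → +$24,000. Combined base = $129,300.
Prior failure to appear within five years (+100%): $129,300 × 2 = $258,600.
Two or more prior felony convictions (+50%): $258,600 × 1.5 = $387,900.
$387,900 is within the $625,000 maximum.

$387,900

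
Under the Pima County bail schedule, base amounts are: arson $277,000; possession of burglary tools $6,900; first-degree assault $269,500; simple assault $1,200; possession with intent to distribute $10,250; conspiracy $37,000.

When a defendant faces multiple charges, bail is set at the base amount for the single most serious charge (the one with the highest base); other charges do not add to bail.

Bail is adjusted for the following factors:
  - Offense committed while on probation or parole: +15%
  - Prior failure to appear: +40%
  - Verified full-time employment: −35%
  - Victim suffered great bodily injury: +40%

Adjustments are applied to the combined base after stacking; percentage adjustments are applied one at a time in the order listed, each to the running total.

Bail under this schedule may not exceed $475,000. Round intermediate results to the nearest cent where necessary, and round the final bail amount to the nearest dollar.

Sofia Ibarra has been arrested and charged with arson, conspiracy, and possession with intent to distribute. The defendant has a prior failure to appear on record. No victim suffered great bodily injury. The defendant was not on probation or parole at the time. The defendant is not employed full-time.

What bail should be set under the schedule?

$387,800

Base amounts from the schedule: arson $277,000; conspiracy $37,000; possession with intent to distribute $10,250.
Stacking rule: use the highest base only. Highest is arson at $277,000. Combined base = $277,000.
Prior failure to appear (+40%): $277,000 × 1.4 = $387,800.
$387,800 is within the $475,000 maximum.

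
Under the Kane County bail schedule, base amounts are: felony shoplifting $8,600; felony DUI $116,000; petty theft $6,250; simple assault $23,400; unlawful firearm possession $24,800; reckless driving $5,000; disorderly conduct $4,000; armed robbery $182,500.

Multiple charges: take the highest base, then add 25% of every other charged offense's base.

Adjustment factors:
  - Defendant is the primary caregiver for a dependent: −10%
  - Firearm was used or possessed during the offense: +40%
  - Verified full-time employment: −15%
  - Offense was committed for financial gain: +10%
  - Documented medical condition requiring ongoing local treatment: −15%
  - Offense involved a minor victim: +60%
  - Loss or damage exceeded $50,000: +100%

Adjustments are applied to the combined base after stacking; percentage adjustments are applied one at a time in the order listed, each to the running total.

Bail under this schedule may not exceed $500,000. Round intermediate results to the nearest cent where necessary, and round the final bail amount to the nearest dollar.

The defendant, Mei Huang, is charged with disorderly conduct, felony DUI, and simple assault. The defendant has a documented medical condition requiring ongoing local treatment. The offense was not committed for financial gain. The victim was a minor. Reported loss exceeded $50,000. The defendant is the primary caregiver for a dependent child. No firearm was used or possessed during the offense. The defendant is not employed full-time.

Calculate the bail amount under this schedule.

Base amounts from the schedule: disorderly conduct $4,000; felony DUI $116,000; simple assault $23,400.
Stacking rule: highest base plus 25% of each additional charge. Highest is felony DUI at $116,000. Additional: $4,000 × 25% = $1,000; $23,400 × 25% = $5,850. Combined base = $116,000 + $6,850 = $122,850.
Defendant is the primary caregiver for a dependent (−10%): $122,850 × 0.9 = $110,565.
Documented medical condition requiring ongoing local treatment (−15%): $110,565 × 0.85 = $93,980.25.
Offense involved a minor victim (+60%): $93,980.25 × 1.6 = $150,368.40.
Loss or damage exceeded $50,000 (+100%): $150,368.40 × 2 = $300,736.80.
$300,736.80 is within the $500,000 maximum.
Rounded to the nearest dollar: $300,737.

$300,737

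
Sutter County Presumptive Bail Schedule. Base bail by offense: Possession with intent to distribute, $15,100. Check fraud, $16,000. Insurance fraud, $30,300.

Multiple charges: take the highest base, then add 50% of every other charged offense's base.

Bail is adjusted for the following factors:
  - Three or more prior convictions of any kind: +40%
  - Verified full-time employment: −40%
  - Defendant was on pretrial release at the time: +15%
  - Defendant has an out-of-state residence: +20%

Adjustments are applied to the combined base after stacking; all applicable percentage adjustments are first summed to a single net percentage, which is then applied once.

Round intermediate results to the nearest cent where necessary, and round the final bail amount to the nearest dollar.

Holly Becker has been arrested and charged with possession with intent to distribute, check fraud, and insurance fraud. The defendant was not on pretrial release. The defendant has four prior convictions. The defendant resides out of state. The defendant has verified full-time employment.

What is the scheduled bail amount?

Base amounts from the schedule: possession with intent to distribute $15,100; check fraud $16,000; insurance fraud $30,300.
Stacking rule: highest base plus 50% of each additional charge. Highest is insurance fraud at $30,300. Additional: $15,100 × 50% = $7,550; $16,000 × 50% = $8,000. Combined base = $30,300 + $15,550 = $45,850.
Net percentage adjustment: +40% −40% +20% = +20%. $45,850 × 1.2 = $55,020.

$55,020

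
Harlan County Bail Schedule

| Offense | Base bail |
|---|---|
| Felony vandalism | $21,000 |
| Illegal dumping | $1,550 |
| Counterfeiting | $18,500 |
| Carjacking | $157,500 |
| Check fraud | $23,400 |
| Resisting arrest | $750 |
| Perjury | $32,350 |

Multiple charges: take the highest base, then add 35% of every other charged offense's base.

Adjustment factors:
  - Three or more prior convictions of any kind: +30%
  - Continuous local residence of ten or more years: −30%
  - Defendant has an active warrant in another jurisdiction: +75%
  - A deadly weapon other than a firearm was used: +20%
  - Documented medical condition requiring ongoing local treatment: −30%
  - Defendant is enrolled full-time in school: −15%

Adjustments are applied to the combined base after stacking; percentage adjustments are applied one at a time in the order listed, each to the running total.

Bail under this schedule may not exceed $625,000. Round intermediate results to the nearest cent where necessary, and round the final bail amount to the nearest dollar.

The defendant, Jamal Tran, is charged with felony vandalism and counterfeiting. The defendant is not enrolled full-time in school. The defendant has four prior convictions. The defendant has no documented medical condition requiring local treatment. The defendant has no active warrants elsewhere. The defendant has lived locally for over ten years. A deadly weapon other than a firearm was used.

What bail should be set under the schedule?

Base amounts from the schedule: felony vandalism $21,000; counterfeiting $18,500.
Stacking rule: highest base plus 35% of each additional charge. Highest is felony vandalism at $21,000. Additional: $18,500 × 35% = $6,475. Combined base = $21,000 + $6,475 = $27,475.
Three or more prior convictions of any kind (+30%): $27,475 × 1.3 = $35,717.50.
Continuous local residence of ten or more years (−30%): $35,717.50 × 0.7 = $25,002.25.
A deadly weapon other than a firearm was used (+20%): $25,002.25 × 1.2 = $30,002.70.
$30,002.70 is within the $625,000 maximum.
Rounded to the nearest dollar: $30,003.

$30,003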